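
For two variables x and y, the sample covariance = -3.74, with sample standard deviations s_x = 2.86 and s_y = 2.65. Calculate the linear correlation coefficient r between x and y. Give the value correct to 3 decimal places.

-0.493

r = Cov(x,y) / (s_x · s_y) = -3.74 / (2.86 × 2.65)
  = -3.74 / 7.5790 ≈ -0.493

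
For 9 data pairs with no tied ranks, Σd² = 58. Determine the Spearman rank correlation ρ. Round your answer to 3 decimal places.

ρ = 1 − 6Σd² / [n(n²−1)] = 1 − 6×58 / (9×80)
  = 1 − 348/720 = 1 − 0.4833 ≈ 0.517

0.517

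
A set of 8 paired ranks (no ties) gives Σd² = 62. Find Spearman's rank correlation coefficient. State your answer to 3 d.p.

ρ = 1 − 6Σd² / [n(n²−1)] = 1 − 6×62 / (8×63)
  = 1 − 372/504 = 1 − 0.7381 ≈ 0.262

0.262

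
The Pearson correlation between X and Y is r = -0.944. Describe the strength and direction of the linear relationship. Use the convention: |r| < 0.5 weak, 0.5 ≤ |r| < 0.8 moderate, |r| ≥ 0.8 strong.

strong negative

r = -0.944 < 0 so the relationship is negative.
|r| = 0.944, which falls in the strong range.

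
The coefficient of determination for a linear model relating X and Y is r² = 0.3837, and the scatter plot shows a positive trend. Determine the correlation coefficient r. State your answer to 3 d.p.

|r| = √0.3837 = 0.619
The association is positive, so r = 0.619.

0.619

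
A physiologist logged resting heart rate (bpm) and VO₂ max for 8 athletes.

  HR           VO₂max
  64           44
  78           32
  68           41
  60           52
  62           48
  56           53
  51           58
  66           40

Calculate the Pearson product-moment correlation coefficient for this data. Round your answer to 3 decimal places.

-0.979

n = 8, Σx = 505, Σy = 368, Σx² = 32341, Σy² = 17422, Σxy = 22762
nΣxy − ΣxΣy = 182096 − 185840 = -3744
nΣx² − (Σx)² = 258728 − 255025 = 3703; nΣy² − (Σy)² = 139376 − 135424 = 3952
r = -3744 / √(3703 × 3952) = -3744 / 3825.4746 ≈ -0.979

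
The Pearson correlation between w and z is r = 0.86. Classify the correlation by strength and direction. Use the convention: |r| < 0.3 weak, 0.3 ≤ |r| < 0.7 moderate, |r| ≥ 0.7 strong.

r = 0.86 > 0 so the relationship is positive.
|r| = 0.86, which falls in the strong range.

strong positive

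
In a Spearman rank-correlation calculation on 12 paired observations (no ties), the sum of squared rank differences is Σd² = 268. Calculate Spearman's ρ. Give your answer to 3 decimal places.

0.063

ρ = 1 − 6Σd² / [n(n²−1)] = 1 − 6×268 / (12×143)
  = 1 − 1608/1716 = 1 − 0.9371 ≈ 0.063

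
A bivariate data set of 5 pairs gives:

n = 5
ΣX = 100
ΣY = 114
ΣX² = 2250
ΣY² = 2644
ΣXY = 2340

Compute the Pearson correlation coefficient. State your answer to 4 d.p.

r = (nΣXY − ΣXΣY) / √[(nΣX² − (ΣX)²)(nΣY² − (ΣY)²)]
Numerator: 5×2340 − 100×114 = 300
Denominator: √[(11250 − 10000)(13220 − 12996)] = √[1250 × 224] = 529.1503
r = 300 / 529.1503 ≈ 0.5669

0.5669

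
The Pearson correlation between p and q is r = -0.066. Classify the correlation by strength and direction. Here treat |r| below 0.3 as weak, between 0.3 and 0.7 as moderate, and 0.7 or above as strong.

weak negative

r = -0.066 < 0 so the relationship is negative.
|r| = 0.066, which falls in the weak range.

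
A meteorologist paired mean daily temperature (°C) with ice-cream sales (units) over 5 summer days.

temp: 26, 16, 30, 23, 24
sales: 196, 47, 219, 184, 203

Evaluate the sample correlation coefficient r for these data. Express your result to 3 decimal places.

n = 5, Σx = 119, Σy = 849, Σx² = 2937, Σy² = 163651, Σxy = 21522
nΣxy − ΣxΣy = 107610 − 101031 = 6579
nΣx² − (Σx)² = 14685 − 14161 = 524; nΣy² − (Σy)² = 818255 − 720801 = 97454
r = 6579 / √(524 × 97454) = 6579 / 7146.0406 ≈ 0.921

0.921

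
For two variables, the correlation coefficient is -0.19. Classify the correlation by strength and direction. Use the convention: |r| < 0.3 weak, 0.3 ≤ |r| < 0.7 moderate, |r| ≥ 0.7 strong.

weak negative

r = -0.19 < 0 so the relationship is negative.
|r| = 0.19, which falls in the weak range.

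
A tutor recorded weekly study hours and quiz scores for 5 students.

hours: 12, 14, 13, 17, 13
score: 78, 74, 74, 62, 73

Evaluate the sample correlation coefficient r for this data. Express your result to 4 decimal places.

n = 5, Σx = 69, Σy = 361, Σx² = 967, Σy² = 26209, Σxy = 4937
nΣxy − ΣxΣy = 24685 − 24909 = -224
nΣx² − (Σx)² = 4835 − 4761 = 74; nΣy² − (Σy)² = 131045 − 130321 = 724
r = -224 / √(74 × 724) = -224 / 231.4649 ≈ -0.9677

-0.9677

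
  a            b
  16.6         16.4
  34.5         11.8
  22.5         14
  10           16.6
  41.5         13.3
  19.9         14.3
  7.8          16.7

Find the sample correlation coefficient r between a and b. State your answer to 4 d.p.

n = 7, Σa = 152.8, Σb = 103.1, Σa² = 4251.16, Σb² = 1540.03, Σab = 2127.12
nΣab − ΣaΣb = 14889.84 − 15753.68 = -863.84
nΣa² − (Σa)² = 29758.12 − 23347.84 = 6410.28; nΣb² − (Σb)² = 10780.21 − 10629.61 = 150.6
r = -863.84 / √(6410.28 × 150.6) = -863.84 / 982.5417 ≈ -0.8792

-0.8792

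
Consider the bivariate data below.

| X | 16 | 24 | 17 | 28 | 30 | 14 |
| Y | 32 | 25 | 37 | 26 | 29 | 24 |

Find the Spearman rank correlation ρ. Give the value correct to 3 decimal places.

0.143

Rank X: 2, 4, 3, 5, 6, 1
Rank Y: 5, 2, 6, 3, 4, 1
d = rank(X) − rank(Y): -3, 2, -3, 2, 2, 0; Σd² = 30
ρ = 1 − 6Σd² / [n(n²−1)] = 1 − 6×30 / (6×35) = 1 − 180/210 ≈ 0.143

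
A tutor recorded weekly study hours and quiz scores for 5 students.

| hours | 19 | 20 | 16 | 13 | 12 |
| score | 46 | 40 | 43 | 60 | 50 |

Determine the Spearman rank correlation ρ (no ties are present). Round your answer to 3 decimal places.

-0.800

Rank hours: 4, 5, 3, 2, 1
Rank score: 3, 1, 2, 5, 4
d = rank(hours) − rank(score): 1, 4, 1, -3, -3; Σd² = 36
ρ = 1 − 6Σd² / [n(n²−1)] = 1 − 6×36 / (5×24) = 1 − 216/120 ≈ -0.800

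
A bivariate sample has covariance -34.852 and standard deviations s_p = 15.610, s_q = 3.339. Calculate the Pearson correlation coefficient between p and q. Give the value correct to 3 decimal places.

r = Cov(p,q) / (s_p · s_q) = -34.852 / (15.610 × 3.339)
  = -34.852 / 52.1218 ≈ -0.669

-0.669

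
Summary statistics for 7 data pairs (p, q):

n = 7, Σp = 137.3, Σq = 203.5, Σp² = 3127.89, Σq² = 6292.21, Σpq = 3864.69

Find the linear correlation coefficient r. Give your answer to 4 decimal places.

r = (nΣpq − ΣpΣq) / √[(nΣp² − (Σp)²)(nΣq² − (Σq)²)]
Numerator: 7×3864.69 − 137.3×203.5 = -887.72
Denominator: √[(21895.23 − 18851.29)(44045.47 − 41412.25)] = √[3043.94 × 2633.22] = 2831.1418
r = -887.72 / 2831.1418 ≈ -0.3136

-0.3136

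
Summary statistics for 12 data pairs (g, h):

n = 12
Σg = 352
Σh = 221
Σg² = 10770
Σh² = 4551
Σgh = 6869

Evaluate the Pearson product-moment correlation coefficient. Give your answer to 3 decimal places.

0.835

r = (nΣgh − ΣgΣh) / √[(nΣg² − (Σg)²)(nΣh² − (Σh)²)]
Numerator: 12×6869 − 352×221 = 4636
Denominator: √[(129240 − 123904)(54612 − 48841)] = √[5336 × 5771] = 5549.2392
r = 4636 / 5549.2392 ≈ 0.835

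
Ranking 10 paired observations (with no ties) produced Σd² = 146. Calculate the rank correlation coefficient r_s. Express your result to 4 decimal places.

ρ = 1 − 6Σd² / [n(n²−1)] = 1 − 6×146 / (10×99)
  = 1 − 876/990 = 1 − 0.88485 ≈ 0.1152

0.1152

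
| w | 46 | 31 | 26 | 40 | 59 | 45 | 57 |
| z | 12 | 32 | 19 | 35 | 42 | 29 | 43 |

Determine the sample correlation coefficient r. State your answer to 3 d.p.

n = 7, Σw = 304, Σz = 212, Σw² = 14108, Σz² = 7208, Σwz = 9672
nΣwz − ΣwΣz = 67704 − 64448 = 3256
nΣw² − (Σw)² = 98756 − 92416 = 6340; nΣz² − (Σz)² = 50456 − 44944 = 5512
r = 3256 / √(6340 × 5512) = 3256 / 5911.5210 ≈ 0.551

0.551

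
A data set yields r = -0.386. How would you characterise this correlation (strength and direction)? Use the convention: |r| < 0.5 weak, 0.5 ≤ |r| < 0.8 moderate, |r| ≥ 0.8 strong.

weak negative

r = -0.386 < 0 so the relationship is negative.
|r| = 0.386, which falls in the weak range.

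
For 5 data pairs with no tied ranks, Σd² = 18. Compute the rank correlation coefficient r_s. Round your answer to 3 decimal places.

0.100

ρ = 1 − 6Σd² / [n(n²−1)] = 1 − 6×18 / (5×24)
  = 1 − 108/120 = 1 − 0.9000 ≈ 0.100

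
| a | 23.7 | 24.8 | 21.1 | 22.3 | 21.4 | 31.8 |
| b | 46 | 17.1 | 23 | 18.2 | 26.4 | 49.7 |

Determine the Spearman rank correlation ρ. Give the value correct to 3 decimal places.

0.257

Rank a: 4, 5, 1, 3, 2, 6
Rank b: 5, 1, 3, 2, 4, 6
d = rank(a) − rank(b): -1, 4, -2, 1, -2, 0; Σd² = 26
ρ = 1 − 6Σd² / [n(n²−1)] = 1 − 6×26 / (6×35) = 1 − 156/210 ≈ 0.257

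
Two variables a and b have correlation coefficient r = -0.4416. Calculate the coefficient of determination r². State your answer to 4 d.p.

0.1950

r² = (-0.4416)² = 0.1950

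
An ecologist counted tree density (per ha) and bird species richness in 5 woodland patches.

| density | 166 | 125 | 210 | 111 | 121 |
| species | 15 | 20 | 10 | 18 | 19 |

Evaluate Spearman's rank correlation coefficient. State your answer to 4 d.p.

-0.6000

Rank density: 4, 3, 5, 1, 2
Rank species: 2, 5, 1, 3, 4
d = rank(density) − rank(species): 2, -2, 4, -2, -2; Σd² = 32
ρ = 1 − 6Σd² / [n(n²−1)] = 1 − 6×32 / (5×24) = 1 − 192/120 ≈ -0.6000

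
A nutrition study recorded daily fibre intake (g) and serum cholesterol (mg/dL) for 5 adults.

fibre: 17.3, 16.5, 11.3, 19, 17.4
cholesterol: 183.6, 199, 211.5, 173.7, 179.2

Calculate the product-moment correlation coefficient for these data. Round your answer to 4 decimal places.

-0.9203

n = 5, Σx = 81.5, Σy = 947, Σx² = 1362.99, Σy² = 180326.54, Σxy = 15268.11
nΣxy − ΣxΣy = 76340.55 − 77180.5 = -839.95
nΣx² − (Σx)² = 6814.95 − 6642.25 = 172.7; nΣy² − (Σy)² = 901632.7 − 896809 = 4823.7
r = -839.95 / √(172.7 × 4823.7) = -839.95 / 912.7174 ≈ -0.9203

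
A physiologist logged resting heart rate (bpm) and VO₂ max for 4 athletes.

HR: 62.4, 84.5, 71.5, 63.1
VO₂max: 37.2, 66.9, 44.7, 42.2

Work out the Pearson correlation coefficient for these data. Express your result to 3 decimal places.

0.966

n = 4, Σx = 281.5, Σy = 191, Σx² = 20127.87, Σy² = 9638.38, Σxy = 13833.2
nΣxy − ΣxΣy = 55332.8 − 53766.5 = 1566.3
nΣx² − (Σx)² = 80511.48 − 79242.25 = 1269.23; nΣy² − (Σy)² = 38553.52 − 36481 = 2072.52
r = 1566.3 / √(1269.23 × 2072.52) = 1566.3 / 1621.8830 ≈ 0.966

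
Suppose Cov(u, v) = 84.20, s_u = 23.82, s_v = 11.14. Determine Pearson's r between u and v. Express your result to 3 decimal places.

r = Cov(u,v) / (s_u · s_v) = 84.20 / (23.82 × 11.14)
  = 84.20 / 265.3548 ≈ 0.317

0.317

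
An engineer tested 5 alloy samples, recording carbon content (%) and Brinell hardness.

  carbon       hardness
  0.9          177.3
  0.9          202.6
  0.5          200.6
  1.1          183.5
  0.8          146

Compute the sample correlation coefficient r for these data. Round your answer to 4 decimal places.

n = 5, Σx = 4.2, Σy = 910, Σx² = 3.72, Σy² = 167710.66, Σxy = 760.86
nΣxy − ΣxΣy = 3804.3 − 3822 = -17.7
nΣx² − (Σx)² = 18.6 − 17.64 = 0.96; nΣy² − (Σy)² = 838553.3 − 828100 = 10453.3
r = -17.7 / √(0.96 × 10453.3) = -17.7 / 100.1757 ≈ -0.1767

-0.1767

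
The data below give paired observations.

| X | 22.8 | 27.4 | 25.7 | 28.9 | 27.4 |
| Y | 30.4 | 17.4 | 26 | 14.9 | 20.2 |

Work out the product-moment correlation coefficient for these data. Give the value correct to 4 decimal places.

n = 5, ΣX = 132.2, ΣY = 108.9, ΣX² = 3517.06, ΣY² = 2532.97, ΣXY = 2822.17
nΣXY − ΣXΣY = 14110.85 − 14396.58 = -285.73
nΣX² − (ΣX)² = 17585.3 − 17476.84 = 108.46; nΣY² − (ΣY)² = 12664.85 − 11859.21 = 805.64
r = -285.73 / √(108.46 × 805.64) = -285.73 / 295.6006 ≈ -0.9666

-0.9666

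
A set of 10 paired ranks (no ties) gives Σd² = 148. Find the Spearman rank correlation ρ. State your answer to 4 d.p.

ρ = 1 − 6Σd² / [n(n²−1)] = 1 − 6×148 / (10×99)
  = 1 − 888/990 = 1 − 0.89697 ≈ 0.1030

0.1030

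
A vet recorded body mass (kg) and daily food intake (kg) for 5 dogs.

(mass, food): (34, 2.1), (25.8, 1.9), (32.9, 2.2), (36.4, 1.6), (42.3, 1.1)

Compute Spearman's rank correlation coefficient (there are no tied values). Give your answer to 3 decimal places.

-0.700

Rank mass: 3, 1, 2, 4, 5
Rank food: 4, 3, 5, 2, 1
d = rank(mass) − rank(food): -1, -2, -3, 2, 4; Σd² = 34
ρ = 1 − 6Σd² / [n(n²−1)] = 1 − 6×34 / (5×24) = 1 − 204/120 ≈ -0.700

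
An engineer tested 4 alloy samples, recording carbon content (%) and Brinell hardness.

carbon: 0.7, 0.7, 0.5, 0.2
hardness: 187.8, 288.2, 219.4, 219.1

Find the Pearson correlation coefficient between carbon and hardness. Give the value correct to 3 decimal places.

n = 4, Σx = 2.1, Σy = 914.5, Σx² = 1.27, Σy² = 214469.25, Σxy = 486.72
nΣxy − ΣxΣy = 1946.88 − 1920.45 = 26.43
nΣx² − (Σx)² = 5.08 − 4.41 = 0.67; nΣy² − (Σy)² = 857877 − 836310.25 = 21566.75
r = 26.43 / √(0.67 × 21566.75) = 26.43 / 120.2070 ≈ 0.220

0.220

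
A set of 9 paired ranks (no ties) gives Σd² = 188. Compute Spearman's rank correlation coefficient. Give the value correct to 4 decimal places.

ρ = 1 − 6Σd² / [n(n²−1)] = 1 − 6×188 / (9×80)
  = 1 − 1128/720 = 1 − 1.56667 ≈ -0.5667

-0.5667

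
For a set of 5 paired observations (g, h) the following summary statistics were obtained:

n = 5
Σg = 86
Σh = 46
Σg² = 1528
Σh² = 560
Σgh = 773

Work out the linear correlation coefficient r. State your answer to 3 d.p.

r = (nΣgh − ΣgΣh) / √[(nΣg² − (Σg)²)(nΣh² − (Σh)²)]
Numerator: 5×773 − 86×46 = -91
Denominator: √[(7640 − 7396)(2800 − 2116)] = √[244 × 684] = 408.5291
r = -91 / 408.5291 ≈ -0.223

-0.223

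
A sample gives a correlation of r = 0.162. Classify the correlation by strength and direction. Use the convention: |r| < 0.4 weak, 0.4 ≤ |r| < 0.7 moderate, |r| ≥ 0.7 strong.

weak positive

r = 0.162 > 0 so the relationship is positive.
|r| = 0.162, which falls in the weak range.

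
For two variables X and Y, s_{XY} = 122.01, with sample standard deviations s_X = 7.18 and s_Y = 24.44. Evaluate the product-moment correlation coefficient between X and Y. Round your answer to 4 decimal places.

0.6953

r = Cov(X,Y) / (s_X · s_Y) = 122.01 / (7.18 × 24.44)
  = 122.01 / 175.4792 ≈ 0.6953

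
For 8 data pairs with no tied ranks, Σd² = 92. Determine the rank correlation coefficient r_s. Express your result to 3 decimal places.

ρ = 1 − 6Σd² / [n(n²−1)] = 1 − 6×92 / (8×63)
  = 1 − 552/504 = 1 − 1.0952 ≈ -0.095

-0.095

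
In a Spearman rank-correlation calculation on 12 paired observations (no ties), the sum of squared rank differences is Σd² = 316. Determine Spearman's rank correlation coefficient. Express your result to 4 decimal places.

-0.1049

ρ = 1 − 6Σd² / [n(n²−1)] = 1 − 6×316 / (12×143)
  = 1 − 1896/1716 = 1 − 1.10490 ≈ -0.1049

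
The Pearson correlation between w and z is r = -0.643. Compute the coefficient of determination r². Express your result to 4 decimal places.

r² = (-0.643)² = 0.4134

0.4134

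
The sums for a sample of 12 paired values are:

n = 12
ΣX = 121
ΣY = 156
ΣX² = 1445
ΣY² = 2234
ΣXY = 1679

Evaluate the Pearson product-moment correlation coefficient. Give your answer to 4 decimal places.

0.4924

r = (nΣXY − ΣXΣY) / √[(nΣX² − (ΣX)²)(nΣY² − (ΣY)²)]
Numerator: 12×1679 − 121×156 = 1272
Denominator: √[(17340 − 14641)(26808 − 24336)] = √[2699 × 2472] = 2583.0075
r = 1272 / 2583.0075 ≈ 0.4924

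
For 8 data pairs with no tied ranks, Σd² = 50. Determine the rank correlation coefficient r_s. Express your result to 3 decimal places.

ρ = 1 − 6Σd² / [n(n²−1)] = 1 − 6×50 / (8×63)
  = 1 − 300/504 = 1 − 0.5952 ≈ 0.405

0.405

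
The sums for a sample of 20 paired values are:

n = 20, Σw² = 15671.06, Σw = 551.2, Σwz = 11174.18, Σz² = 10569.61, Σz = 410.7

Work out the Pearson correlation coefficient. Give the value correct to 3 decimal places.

r = (nΣwz − ΣwΣz) / √[(nΣw² − (Σw)²)(nΣz² − (Σz)²)]
Numerator: 20×11174.18 − 551.2×410.7 = -2894.24
Denominator: √[(313421.2 − 303821.44)(211392.2 − 168674.49)] = √[9599.76 × 42717.71] = 20250.4263
r = -2894.24 / 20250.4263 ≈ -0.143

-0.143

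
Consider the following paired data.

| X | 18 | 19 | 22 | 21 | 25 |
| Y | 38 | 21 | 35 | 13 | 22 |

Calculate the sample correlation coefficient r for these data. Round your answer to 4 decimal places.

-0.2889

n = 5, ΣX = 105, ΣY = 129, ΣX² = 2235, ΣY² = 3763, ΣXY = 2676
nΣXY − ΣXΣY = 13380 − 13545 = -165
nΣX² − (ΣX)² = 11175 − 11025 = 150; nΣY² − (ΣY)² = 18815 − 16641 = 2174
r = -165 / √(150 × 2174) = -165 / 571.0517 ≈ -0.2889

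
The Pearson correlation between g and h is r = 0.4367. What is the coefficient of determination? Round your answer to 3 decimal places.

r² = (0.4367)² = 0.191

0.191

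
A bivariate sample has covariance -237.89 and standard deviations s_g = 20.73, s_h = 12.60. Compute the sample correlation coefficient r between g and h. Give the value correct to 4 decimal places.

-0.9108

r = Cov(g,h) / (s_g · s_h) = -237.89 / (20.73 × 12.60)
  = -237.89 / 261.1980 ≈ -0.9108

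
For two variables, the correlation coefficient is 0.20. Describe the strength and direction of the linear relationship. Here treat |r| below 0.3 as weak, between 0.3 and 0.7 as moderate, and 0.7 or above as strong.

r = 0.20 > 0 so the relationship is positive.
|r| = 0.20, which falls in the weak range.

weak positive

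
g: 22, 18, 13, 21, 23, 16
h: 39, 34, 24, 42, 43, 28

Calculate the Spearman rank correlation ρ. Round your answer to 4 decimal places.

Rank g: 5, 3, 1, 4, 6, 2
Rank h: 4, 3, 1, 5, 6, 2
d = rank(g) − rank(h): 1, 0, 0, -1, 0, 0; Σd² = 2
ρ = 1 − 6Σd² / [n(n²−1)] = 1 − 6×2 / (6×35) = 1 − 12/210 ≈ 0.9429

0.9429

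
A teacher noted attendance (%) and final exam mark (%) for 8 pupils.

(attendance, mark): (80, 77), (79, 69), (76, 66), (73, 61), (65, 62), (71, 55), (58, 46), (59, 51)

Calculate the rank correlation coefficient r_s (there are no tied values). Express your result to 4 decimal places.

Rank attendance: 8, 7, 6, 5, 3, 4, 1, 2
Rank mark: 8, 7, 6, 4, 5, 3, 1, 2
d = rank(attendance) − rank(mark): 0, 0, 0, 1, -2, 1, 0, 0; Σd² = 6
ρ = 1 − 6Σd² / [n(n²−1)] = 1 − 6×6 / (8×63) = 1 − 36/504 ≈ 0.9286

0.9286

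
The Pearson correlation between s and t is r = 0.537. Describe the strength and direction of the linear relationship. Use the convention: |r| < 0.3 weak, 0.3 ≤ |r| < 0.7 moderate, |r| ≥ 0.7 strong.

moderate positive

r = 0.537 > 0 so the relationship is positive.
|r| = 0.537, which falls in the moderate range.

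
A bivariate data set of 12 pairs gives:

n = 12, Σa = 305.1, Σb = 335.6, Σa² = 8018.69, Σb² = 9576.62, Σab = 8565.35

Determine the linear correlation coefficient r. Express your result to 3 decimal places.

r = (nΣab − ΣaΣb) / √[(nΣa² − (Σa)²)(nΣb² − (Σb)²)]
Numerator: 12×8565.35 − 305.1×335.6 = 392.64
Denominator: √[(96224.28 − 93086.01)(114919.44 − 112627.36)] = √[3138.27 × 2292.08] = 2682.0078
r = 392.64 / 2682.0078 ≈ 0.146

0.146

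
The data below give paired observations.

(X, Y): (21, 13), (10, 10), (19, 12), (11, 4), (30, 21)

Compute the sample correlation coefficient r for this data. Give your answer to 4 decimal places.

n = 5, ΣX = 91, ΣY = 60, ΣX² = 1923, ΣY² = 870, ΣXY = 1275
nΣXY − ΣXΣY = 6375 − 5460 = 915
nΣX² − (ΣX)² = 9615 − 8281 = 1334; nΣY² − (ΣY)² = 4350 − 3600 = 750
r = 915 / √(1334 × 750) = 915 / 1000.2500 ≈ 0.9148

0.9148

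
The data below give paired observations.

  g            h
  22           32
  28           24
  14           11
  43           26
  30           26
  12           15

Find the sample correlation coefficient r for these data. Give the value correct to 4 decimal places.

n = 6, Σg = 149, Σh = 134, Σg² = 4357, Σh² = 3298, Σgh = 3608
nΣgh − ΣgΣh = 21648 − 19966 = 1682
nΣg² − (Σg)² = 26142 − 22201 = 3941; nΣh² − (Σh)² = 19788 − 17956 = 1832
r = 1682 / √(3941 × 1832) = 1682 / 2686.9894 ≈ 0.6260

0.6260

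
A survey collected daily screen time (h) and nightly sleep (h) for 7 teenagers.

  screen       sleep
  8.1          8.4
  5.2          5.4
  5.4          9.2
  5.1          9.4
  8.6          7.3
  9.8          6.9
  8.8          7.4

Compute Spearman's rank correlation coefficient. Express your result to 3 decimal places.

-0.429

Rank screen: 4, 2, 3, 1, 5, 7, 6
Rank sleep: 5, 1, 6, 7, 3, 2, 4
d = rank(screen) − rank(sleep): -1, 1, -3, -6, 2, 5, 2; Σd² = 80
ρ = 1 − 6Σd² / [n(n²−1)] = 1 − 6×80 / (7×48) = 1 − 480/336 ≈ -0.429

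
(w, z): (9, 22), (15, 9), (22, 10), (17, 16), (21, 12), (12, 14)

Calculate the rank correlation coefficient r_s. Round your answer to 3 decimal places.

-0.543

Rank w: 1, 3, 6, 4, 5, 2
Rank z: 6, 1, 2, 5, 3, 4
d = rank(w) − rank(z): -5, 2, 4, -1, 2, -2; Σd² = 54
ρ = 1 − 6Σd² / [n(n²−1)] = 1 − 6×54 / (6×35) = 1 − 324/210 ≈ -0.543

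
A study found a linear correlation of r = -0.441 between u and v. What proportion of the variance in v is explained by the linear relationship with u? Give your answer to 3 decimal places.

0.194

r² = (-0.441)² = 0.194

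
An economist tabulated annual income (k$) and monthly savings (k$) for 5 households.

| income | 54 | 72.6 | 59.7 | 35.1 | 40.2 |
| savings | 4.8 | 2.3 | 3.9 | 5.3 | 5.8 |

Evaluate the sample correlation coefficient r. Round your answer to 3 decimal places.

-0.939

n = 5, Σx = 261.6, Σy = 22.1, Σx² = 14598.9, Σy² = 105.27, Σxy = 1078.2
nΣxy − ΣxΣy = 5391 − 5781.36 = -390.36
nΣx² − (Σx)² = 72994.5 − 68434.56 = 4559.94; nΣy² − (Σy)² = 526.35 − 488.41 = 37.94
r = -390.36 / √(4559.94 × 37.94) = -390.36 / 415.9376 ≈ -0.939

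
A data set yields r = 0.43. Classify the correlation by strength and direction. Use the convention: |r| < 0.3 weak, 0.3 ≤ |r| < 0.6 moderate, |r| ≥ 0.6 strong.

r = 0.43 > 0 so the relationship is positive.
|r| = 0.43, which falls in the moderate range.

moderate positive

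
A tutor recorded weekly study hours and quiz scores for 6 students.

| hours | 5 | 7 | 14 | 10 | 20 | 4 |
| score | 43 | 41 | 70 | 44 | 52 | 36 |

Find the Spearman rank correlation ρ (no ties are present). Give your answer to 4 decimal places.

Rank hours: 2, 3, 5, 4, 6, 1
Rank score: 3, 2, 6, 4, 5, 1
d = rank(hours) − rank(score): -1, 1, -1, 0, 1, 0; Σd² = 4
ρ = 1 − 6Σd² / [n(n²−1)] = 1 − 6×4 / (6×35) = 1 − 24/210 ≈ 0.8857

0.8857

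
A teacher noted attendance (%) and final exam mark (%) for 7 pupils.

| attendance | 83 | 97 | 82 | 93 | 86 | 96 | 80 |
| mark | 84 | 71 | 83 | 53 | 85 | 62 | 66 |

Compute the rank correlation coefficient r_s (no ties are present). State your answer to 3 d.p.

-0.286

Rank attendance: 3, 7, 2, 5, 4, 6, 1
Rank mark: 6, 4, 5, 1, 7, 2, 3
d = rank(attendance) − rank(mark): -3, 3, -3, 4, -3, 4, -2; Σd² = 72
ρ = 1 − 6Σd² / [n(n²−1)] = 1 − 6×72 / (7×48) = 1 − 432/336 ≈ -0.286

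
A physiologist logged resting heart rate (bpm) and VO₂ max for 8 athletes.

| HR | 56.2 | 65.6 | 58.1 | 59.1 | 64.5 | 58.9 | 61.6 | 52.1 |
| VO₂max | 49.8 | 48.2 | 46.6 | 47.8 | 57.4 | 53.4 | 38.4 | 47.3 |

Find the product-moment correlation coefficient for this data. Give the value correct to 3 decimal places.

0.154

n = 8, Σx = 476.1, Σy = 388.9, Σx² = 28468.65, Σy² = 19117.85, Σxy = 23170.45
nΣxy − ΣxΣy = 185363.6 − 185155.29 = 208.31
nΣx² − (Σx)² = 227749.2 − 226671.21 = 1077.99; nΣy² − (Σy)² = 152942.8 − 151243.21 = 1699.59
r = 208.31 / √(1077.99 × 1699.59) = 208.31 / 1353.5660 ≈ 0.154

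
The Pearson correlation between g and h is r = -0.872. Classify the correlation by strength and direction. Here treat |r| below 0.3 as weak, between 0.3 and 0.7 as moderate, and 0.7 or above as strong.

strong negative

r = -0.872 < 0 so the relationship is negative.
|r| = 0.872, which falls in the strong range.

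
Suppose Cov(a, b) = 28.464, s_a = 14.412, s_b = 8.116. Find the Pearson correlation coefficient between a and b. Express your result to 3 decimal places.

0.243

r = Cov(a,b) / (s_a · s_b) = 28.464 / (14.412 × 8.116)
  = 28.464 / 116.9678 ≈ 0.243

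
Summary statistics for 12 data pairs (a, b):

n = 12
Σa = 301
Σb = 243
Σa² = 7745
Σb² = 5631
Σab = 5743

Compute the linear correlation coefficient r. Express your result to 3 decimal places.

-0.947

r = (nΣab − ΣaΣb) / √[(nΣa² − (Σa)²)(nΣb² − (Σb)²)]
Numerator: 12×5743 − 301×243 = -4227
Denominator: √[(92940 − 90601)(67572 − 59049)] = √[2339 × 8523] = 4464.8961
r = -4227 / 4464.8961 ≈ -0.947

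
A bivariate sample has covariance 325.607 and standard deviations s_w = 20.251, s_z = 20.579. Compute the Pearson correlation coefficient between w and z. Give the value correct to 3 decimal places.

0.781

r = Cov(w,z) / (s_w · s_z) = 325.607 / (20.251 × 20.579)
  = 325.607 / 416.7453 ≈ 0.781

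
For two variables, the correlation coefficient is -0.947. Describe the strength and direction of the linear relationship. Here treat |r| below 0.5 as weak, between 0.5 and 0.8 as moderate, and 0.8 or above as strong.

strong negative

r = -0.947 < 0 so the relationship is negative.
|r| = 0.947, which falls in the strong range.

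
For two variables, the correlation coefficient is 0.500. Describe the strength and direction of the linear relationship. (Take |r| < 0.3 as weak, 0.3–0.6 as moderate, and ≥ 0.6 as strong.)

moderate positive

r = 0.500 > 0 so the relationship is positive.
|r| = 0.500, which falls in the moderate range.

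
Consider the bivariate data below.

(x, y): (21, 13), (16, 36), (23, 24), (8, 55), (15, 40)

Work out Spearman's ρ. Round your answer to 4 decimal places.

Rank x: 4, 3, 5, 1, 2
Rank y: 1, 3, 2, 5, 4
d = rank(x) − rank(y): 3, 0, 3, -4, -2; Σd² = 38
ρ = 1 − 6Σd² / [n(n²−1)] = 1 − 6×38 / (5×24) = 1 − 228/120 ≈ -0.9000

-0.9000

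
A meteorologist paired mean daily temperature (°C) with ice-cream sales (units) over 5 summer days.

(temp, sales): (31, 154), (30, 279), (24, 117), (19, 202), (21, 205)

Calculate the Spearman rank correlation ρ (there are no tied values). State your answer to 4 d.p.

-0.1000

Rank temp: 5, 4, 3, 1, 2
Rank sales: 2, 5, 1, 3, 4
d = rank(temp) − rank(sales): 3, -1, 2, -2, -2; Σd² = 22
ρ = 1 − 6Σd² / [n(n²−1)] = 1 − 6×22 / (5×24) = 1 − 132/120 ≈ -0.1000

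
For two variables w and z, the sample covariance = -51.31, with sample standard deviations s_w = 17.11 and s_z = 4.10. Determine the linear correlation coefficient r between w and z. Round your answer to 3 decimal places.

r = Cov(w,z) / (s_w · s_z) = -51.31 / (17.11 × 4.10)
  = -51.31 / 70.1510 ≈ -0.731

-0.731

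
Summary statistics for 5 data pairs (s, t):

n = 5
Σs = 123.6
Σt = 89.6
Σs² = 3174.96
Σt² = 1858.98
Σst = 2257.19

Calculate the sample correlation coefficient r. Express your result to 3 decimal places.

0.243

r = (nΣst − ΣsΣt) / √[(nΣs² − (Σs)²)(nΣt² − (Σt)²)]
Numerator: 5×2257.19 − 123.6×89.6 = 211.39
Denominator: √[(15874.8 − 15276.96)(9294.9 − 8028.16)] = √[597.84 × 1266.74] = 870.2344
r = 211.39 / 870.2344 ≈ 0.243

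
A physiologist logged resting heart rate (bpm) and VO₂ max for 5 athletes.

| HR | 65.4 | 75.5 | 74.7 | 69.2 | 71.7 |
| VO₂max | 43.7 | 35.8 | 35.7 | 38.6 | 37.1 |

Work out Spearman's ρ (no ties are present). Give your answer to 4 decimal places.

-0.9000

Rank HR: 1, 5, 4, 2, 3
Rank VO₂max: 5, 2, 1, 4, 3
d = rank(HR) − rank(VO₂max): -4, 3, 3, -2, 0; Σd² = 38
ρ = 1 − 6Σd² / [n(n²−1)] = 1 − 6×38 / (5×24) = 1 − 228/120 ≈ -0.9000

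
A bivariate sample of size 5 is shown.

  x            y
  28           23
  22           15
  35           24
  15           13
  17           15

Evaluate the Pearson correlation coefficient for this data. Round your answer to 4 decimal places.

n = 5, Σx = 117, Σy = 90, Σx² = 3007, Σy² = 1724, Σxy = 2264
nΣxy − ΣxΣy = 11320 − 10530 = 790
nΣx² − (Σx)² = 15035 − 13689 = 1346; nΣy² − (Σy)² = 8620 − 8100 = 520
r = 790 / √(1346 × 520) = 790 / 836.6122 ≈ 0.9443

0.9443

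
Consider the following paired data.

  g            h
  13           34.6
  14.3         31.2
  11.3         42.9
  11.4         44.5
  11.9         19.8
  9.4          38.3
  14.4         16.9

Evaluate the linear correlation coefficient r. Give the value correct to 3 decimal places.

-0.577

n = 7, Σg = 85.7, Σh = 228.2, Σg² = 1068.47, Σh² = 8135.8, Σgh = 2727.03
nΣgh − ΣgΣh = 19089.21 − 19556.74 = -467.53
nΣg² − (Σg)² = 7479.29 − 7344.49 = 134.8; nΣh² − (Σh)² = 56950.6 − 52075.24 = 4875.36
r = -467.53 / √(134.8 × 4875.36) = -467.53 / 810.6778 ≈ -0.577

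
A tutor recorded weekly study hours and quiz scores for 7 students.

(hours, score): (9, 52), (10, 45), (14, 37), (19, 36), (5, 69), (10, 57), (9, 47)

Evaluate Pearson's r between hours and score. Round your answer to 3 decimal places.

-0.859

n = 7, Σx = 76, Σy = 343, Σx² = 944, Σy² = 17613, Σxy = 3458
nΣxy − ΣxΣy = 24206 − 26068 = -1862
nΣx² − (Σx)² = 6608 − 5776 = 832; nΣy² − (Σy)² = 123291 − 117649 = 5642
r = -1862 / √(832 × 5642) = -1862 / 2166.5973 ≈ -0.859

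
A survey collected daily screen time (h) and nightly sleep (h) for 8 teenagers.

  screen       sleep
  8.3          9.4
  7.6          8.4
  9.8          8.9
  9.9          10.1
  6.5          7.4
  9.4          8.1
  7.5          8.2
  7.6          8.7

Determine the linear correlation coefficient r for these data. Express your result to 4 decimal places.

n = 8, Σx = 66.6, Σy = 69.2, Σx² = 565.32, Σy² = 603.44, Σxy = 580.93
nΣxy − ΣxΣy = 4647.44 − 4608.72 = 38.72
nΣx² − (Σx)² = 4522.56 − 4435.56 = 87; nΣy² − (Σy)² = 4827.52 − 4788.64 = 38.88
r = 38.72 / √(87 × 38.88) = 38.72 / 58.1598 ≈ 0.6658

0.6658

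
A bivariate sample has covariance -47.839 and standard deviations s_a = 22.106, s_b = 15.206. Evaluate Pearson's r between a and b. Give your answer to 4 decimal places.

-0.1423

r = Cov(a,b) / (s_a · s_b) = -47.839 / (22.106 × 15.206)
  = -47.839 / 336.1438 ≈ -0.1423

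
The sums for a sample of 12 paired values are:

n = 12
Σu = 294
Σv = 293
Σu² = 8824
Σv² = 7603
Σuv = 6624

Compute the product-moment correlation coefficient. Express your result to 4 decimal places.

-0.6500

r = (nΣuv − ΣuΣv) / √[(nΣu² − (Σu)²)(nΣv² − (Σv)²)]
Numerator: 12×6624 − 294×293 = -6654
Denominator: √[(105888 − 86436)(91236 − 85849)] = √[19452 × 5387] = 10236.5973
r = -6654 / 10236.5973 ≈ -0.6500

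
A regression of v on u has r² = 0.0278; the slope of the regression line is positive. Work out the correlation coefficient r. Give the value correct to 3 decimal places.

0.167

|r| = √0.0278 = 0.167
The association is positive, so r = 0.167.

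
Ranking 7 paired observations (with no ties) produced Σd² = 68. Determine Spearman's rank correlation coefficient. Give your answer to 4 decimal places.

-0.2143

ρ = 1 − 6Σd² / [n(n²−1)] = 1 − 6×68 / (7×48)
  = 1 − 408/336 = 1 − 1.21429 ≈ -0.2143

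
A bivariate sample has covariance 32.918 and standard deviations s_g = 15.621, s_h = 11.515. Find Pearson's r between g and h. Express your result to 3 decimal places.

0.183

r = Cov(g,h) / (s_g · s_h) = 32.918 / (15.621 × 11.515)
  = 32.918 / 179.8758 ≈ 0.183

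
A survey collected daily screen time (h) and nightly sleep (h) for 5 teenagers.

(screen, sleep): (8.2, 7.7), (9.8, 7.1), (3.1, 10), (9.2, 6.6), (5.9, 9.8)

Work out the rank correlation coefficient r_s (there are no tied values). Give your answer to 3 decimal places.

-0.900

Rank screen: 3, 5, 1, 4, 2
Rank sleep: 3, 2, 5, 1, 4
d = rank(screen) − rank(sleep): 0, 3, -4, 3, -2; Σd² = 38
ρ = 1 − 6Σd² / [n(n²−1)] = 1 − 6×38 / (5×24) = 1 − 228/120 ≈ -0.900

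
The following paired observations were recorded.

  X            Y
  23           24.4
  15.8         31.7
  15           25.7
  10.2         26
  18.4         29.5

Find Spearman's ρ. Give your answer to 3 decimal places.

Rank X: 5, 3, 2, 1, 4
Rank Y: 1, 5, 2, 3, 4
d = rank(X) − rank(Y): 4, -2, 0, -2, 0; Σd² = 24
ρ = 1 − 6Σd² / [n(n²−1)] = 1 − 6×24 / (5×24) = 1 − 144/120 ≈ -0.200

-0.200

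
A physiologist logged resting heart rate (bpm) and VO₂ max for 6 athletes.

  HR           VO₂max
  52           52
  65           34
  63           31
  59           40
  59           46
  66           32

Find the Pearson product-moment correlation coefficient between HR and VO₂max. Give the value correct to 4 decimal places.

-0.9337

n = 6, Σx = 364, Σy = 235, Σx² = 22216, Σy² = 9561, Σxy = 14053
nΣxy − ΣxΣy = 84318 − 85540 = -1222
nΣx² − (Σx)² = 133296 − 132496 = 800; nΣy² − (Σy)² = 57366 − 55225 = 2141
r = -1222 / √(800 × 2141) = -1222 / 1308.7399 ≈ -0.9337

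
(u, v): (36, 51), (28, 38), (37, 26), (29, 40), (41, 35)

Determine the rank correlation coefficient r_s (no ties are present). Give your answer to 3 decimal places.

Rank u: 3, 1, 4, 2, 5
Rank v: 5, 3, 1, 4, 2
d = rank(u) − rank(v): -2, -2, 3, -2, 3; Σd² = 30
ρ = 1 − 6Σd² / [n(n²−1)] = 1 − 6×30 / (5×24) = 1 − 180/120 ≈ -0.500

-0.500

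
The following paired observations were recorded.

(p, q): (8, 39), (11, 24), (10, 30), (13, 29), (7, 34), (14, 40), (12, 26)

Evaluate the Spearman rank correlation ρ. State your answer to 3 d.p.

-0.071

Rank p: 2, 4, 3, 6, 1, 7, 5
Rank q: 6, 1, 4, 3, 5, 7, 2
d = rank(p) − rank(q): -4, 3, -1, 3, -4, 0, 3; Σd² = 60
ρ = 1 − 6Σd² / [n(n²−1)] = 1 − 6×60 / (7×48) = 1 − 360/336 ≈ -0.071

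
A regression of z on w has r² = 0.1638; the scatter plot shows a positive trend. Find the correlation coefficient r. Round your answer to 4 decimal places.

|r| = √0.1638 = 0.4047
The association is positive, so r = 0.4047.

0.4047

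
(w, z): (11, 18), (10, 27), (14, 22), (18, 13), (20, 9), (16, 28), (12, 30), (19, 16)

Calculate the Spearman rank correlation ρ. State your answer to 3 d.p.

-0.667

Rank w: 2, 1, 4, 6, 8, 5, 3, 7
Rank z: 4, 6, 5, 2, 1, 7, 8, 3
d = rank(w) − rank(z): -2, -5, -1, 4, 7, -2, -5, 4; Σd² = 140
ρ = 1 − 6Σd² / [n(n²−1)] = 1 − 6×140 / (8×63) = 1 − 840/504 ≈ -0.667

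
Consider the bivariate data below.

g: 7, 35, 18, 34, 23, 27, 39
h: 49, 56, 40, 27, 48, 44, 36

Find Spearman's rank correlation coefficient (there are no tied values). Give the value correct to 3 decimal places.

-0.286

Rank g: 1, 6, 2, 5, 3, 4, 7
Rank h: 6, 7, 3, 1, 5, 4, 2
d = rank(g) − rank(h): -5, -1, -1, 4, -2, 0, 5; Σd² = 72
ρ = 1 − 6Σd² / [n(n²−1)] = 1 − 6×72 / (7×48) = 1 − 432/336 ≈ -0.286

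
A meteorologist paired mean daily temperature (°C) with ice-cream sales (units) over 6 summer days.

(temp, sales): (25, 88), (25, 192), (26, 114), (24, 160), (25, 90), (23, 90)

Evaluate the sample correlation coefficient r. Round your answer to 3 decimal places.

n = 6, Σx = 148, Σy = 734, Σx² = 3656, Σy² = 99404, Σxy = 18124
nΣxy − ΣxΣy = 108744 − 108632 = 112
nΣx² − (Σx)² = 21936 − 21904 = 32; nΣy² − (Σy)² = 596424 − 538756 = 57668
r = 112 / √(32 × 57668) = 112 / 1358.4462 ≈ 0.082

0.082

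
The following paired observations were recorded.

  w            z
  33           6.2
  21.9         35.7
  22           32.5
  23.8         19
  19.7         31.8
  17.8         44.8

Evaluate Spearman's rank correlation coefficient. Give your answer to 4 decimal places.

Rank w: 6, 3, 4, 5, 2, 1
Rank z: 1, 5, 4, 2, 3, 6
d = rank(w) − rank(z): 5, -2, 0, 3, -1, -5; Σd² = 64
ρ = 1 − 6Σd² / [n(n²−1)] = 1 − 6×64 / (6×35) = 1 − 384/210 ≈ -0.8286

-0.8286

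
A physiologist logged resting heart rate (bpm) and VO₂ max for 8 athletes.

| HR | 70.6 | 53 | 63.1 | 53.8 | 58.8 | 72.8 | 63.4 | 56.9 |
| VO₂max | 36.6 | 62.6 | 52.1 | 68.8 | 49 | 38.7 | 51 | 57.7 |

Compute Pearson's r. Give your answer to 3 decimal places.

n = 8, Σx = 492.4, Σy = 416.5, Σx² = 30683.86, Σy² = 22535.15, Σxy = 25105.8
nΣxy − ΣxΣy = 200846.4 − 205084.6 = -4238.2
nΣx² − (Σx)² = 245470.88 − 242457.76 = 3013.12; nΣy² − (Σy)² = 180281.2 − 173472.25 = 6808.95
r = -4238.2 / √(3013.12 × 6808.95) = -4238.2 / 4529.4794 ≈ -0.936

-0.936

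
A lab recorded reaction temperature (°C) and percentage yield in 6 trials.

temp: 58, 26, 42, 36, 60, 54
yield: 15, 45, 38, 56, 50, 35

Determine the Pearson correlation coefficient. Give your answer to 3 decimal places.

n = 6, Σx = 276, Σy = 239, Σx² = 13616, Σy² = 10555, Σxy = 10542
nΣxy − ΣxΣy = 63252 − 65964 = -2712
nΣx² − (Σx)² = 81696 − 76176 = 5520; nΣy² − (Σy)² = 63330 − 57121 = 6209
r = -2712 / √(5520 × 6209) = -2712 / 5854.3727 ≈ -0.463

-0.463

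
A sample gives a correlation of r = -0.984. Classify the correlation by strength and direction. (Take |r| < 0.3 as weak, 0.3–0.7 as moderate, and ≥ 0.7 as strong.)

r = -0.984 < 0 so the relationship is negative.
|r| = 0.984, which falls in the strong range.

strong negative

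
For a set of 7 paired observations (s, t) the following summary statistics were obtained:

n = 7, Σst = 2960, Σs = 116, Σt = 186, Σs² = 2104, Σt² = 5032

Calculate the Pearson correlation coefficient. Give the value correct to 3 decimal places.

r = (nΣst − ΣsΣt) / √[(nΣs² − (Σs)²)(nΣt² − (Σt)²)]
Numerator: 7×2960 − 116×186 = -856
Denominator: √[(14728 − 13456)(35224 − 34596)] = √[1272 × 628] = 893.7651
r = -856 / 893.7651 ≈ -0.958

-0.958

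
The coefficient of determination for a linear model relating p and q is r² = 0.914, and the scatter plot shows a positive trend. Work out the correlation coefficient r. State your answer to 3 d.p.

0.956

|r| = √0.914 = 0.956
The association is positive, so r = 0.956.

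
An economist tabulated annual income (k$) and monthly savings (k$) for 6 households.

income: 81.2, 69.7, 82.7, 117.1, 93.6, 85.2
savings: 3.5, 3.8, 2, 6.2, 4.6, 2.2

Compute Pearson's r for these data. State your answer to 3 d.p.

n = 6, Σx = 529.5, Σy = 22.3, Σx² = 48023.23, Σy² = 95.13, Σxy = 2058.48
nΣxy − ΣxΣy = 12350.88 − 11807.85 = 543.03
nΣx² − (Σx)² = 288139.38 − 280370.25 = 7769.13; nΣy² − (Σy)² = 570.78 − 497.29 = 73.49
r = 543.03 / √(7769.13 × 73.49) = 543.03 / 755.6146 ≈ 0.719

0.719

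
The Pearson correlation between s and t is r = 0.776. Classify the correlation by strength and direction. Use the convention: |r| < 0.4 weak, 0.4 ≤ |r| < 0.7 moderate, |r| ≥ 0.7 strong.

r = 0.776 > 0 so the relationship is positive.
|r| = 0.776, which falls in the strong range.

strong positive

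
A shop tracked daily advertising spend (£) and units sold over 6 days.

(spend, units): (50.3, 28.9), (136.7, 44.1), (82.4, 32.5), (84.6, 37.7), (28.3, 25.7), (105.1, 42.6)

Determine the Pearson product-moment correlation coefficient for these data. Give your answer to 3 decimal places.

n = 6, Σx = 487.4, Σy = 211.5, Σx² = 47010.8, Σy² = 7732.81, Σxy = 18554.13
nΣxy − ΣxΣy = 111324.78 − 103085.1 = 8239.68
nΣx² − (Σx)² = 282064.8 − 237558.76 = 44506.04; nΣy² − (Σy)² = 46396.86 − 44732.25 = 1664.61
r = 8239.68 / √(44506.04 × 1664.61) = 8239.68 / 8607.2759 ≈ 0.957

0.957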